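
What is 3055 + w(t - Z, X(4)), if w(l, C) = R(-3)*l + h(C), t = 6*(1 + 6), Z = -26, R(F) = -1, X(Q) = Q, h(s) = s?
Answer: 2991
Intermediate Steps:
t = 42 (t = 6*7 = 42)
w(l, C) = C - l (w(l, C) = -l + C = C - l)
3055 + w(t - Z, X(4)) = 3055 + (4 - (42 - 1*(-26))) = 3055 + (4 - (42 + 26)) = 3055 + (4 - 1*68) = 3055 + (4 - 68) = 3055 - 64 = 2991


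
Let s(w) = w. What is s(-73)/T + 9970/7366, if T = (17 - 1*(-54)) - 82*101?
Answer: 41200694/30241113 ≈ 1.3624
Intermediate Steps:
T = -8211 (T = (17 + 54) - 8282 = 71 - 8282 = -8211)
s(-73)/T + 9970/7366 = -73/(-8211) + 9970/7366 = -73*(-1/8211) + 9970*(1/7366) = 73/8211 + 4985/3683 = 41200694/30241113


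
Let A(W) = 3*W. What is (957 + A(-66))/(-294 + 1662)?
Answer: 253/456 ≈ 0.55482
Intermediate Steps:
(957 + A(-66))/(-294 + 1662) = (957 + 3*(-66))/(-294 + 1662) = (957 - 198)/1368 = 759*(1/1368) = 253/456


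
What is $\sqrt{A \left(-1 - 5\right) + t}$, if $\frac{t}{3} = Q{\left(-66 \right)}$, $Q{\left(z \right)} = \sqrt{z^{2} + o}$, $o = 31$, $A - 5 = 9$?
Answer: $\sqrt{-84 + 3 \sqrt{4387}} \approx 10.71$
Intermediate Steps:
$A = 14$ ($A = 5 + 9 = 14$)
$Q{\left(z \right)} = \sqrt{31 + z^{2}}$ ($Q{\left(z \right)} = \sqrt{z^{2} + 31} = \sqrt{31 + z^{2}}$)
$t = 3 \sqrt{4387}$ ($t = 3 \sqrt{31 + \left(-66\right)^{2}} = 3 \sqrt{31 + 4356} = 3 \sqrt{4387} \approx 198.7$)
$\sqrt{A \left(-1 - 5\right) + t} = \sqrt{14 \left(-1 - 5\right) + 3 \sqrt{4387}} = \sqrt{14 \left(-6\right) + 3 \sqrt{4387}} = \sqrt{-84 + 3 \sqrt{4387}}$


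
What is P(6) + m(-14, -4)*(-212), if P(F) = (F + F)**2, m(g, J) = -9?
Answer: 2052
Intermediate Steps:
P(F) = 4*F**2 (P(F) = (2*F)**2 = 4*F**2)
P(6) + m(-14, -4)*(-212) = 4*6**2 - 9*(-212) = 4*36 + 1908 = 144 + 1908 = 2052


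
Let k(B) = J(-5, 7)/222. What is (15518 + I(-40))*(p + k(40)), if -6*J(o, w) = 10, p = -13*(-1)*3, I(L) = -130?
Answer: 199805486/333 ≈ 6.0002e+5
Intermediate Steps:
p = 39 (p = 13*3 = 39)
J(o, w) = -5/3 (J(o, w) = -⅙*10 = -5/3)
k(B) = -5/666 (k(B) = -5/3/222 = -5/3*1/222 = -5/666)
(15518 + I(-40))*(p + k(40)) = (15518 - 130)*(39 - 5/666) = 15388*(25969/666) = 199805486/333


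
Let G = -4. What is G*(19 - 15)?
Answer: -16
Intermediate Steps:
G*(19 - 15) = -4*(19 - 15) = -4*4 = -16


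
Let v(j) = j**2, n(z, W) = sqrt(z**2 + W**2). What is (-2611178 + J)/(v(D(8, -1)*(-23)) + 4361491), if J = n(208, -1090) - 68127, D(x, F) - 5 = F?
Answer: -535861/873991 + 2*sqrt(307841)/4369955 ≈ -0.61287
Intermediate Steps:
n(z, W) = sqrt(W**2 + z**2)
D(x, F) = 5 + F
J = -68127 + 2*sqrt(307841) (J = sqrt((-1090)**2 + 208**2) - 68127 = sqrt(1188100 + 43264) - 68127 = sqrt(1231364) - 68127 = 2*sqrt(307841) - 68127 = -68127 + 2*sqrt(307841) ≈ -67017.)
(-2611178 + J)/(v(D(8, -1)*(-23)) + 4361491) = (-2611178 + (-68127 + 2*sqrt(307841)))/(((5 - 1)*(-23))**2 + 4361491) = (-2679305 + 2*sqrt(307841))/((4*(-23))**2 + 4361491) = (-2679305 + 2*sqrt(307841))/((-92)**2 + 4361491) = (-2679305 + 2*sqrt(307841))/(8464 + 4361491) = (-2679305 + 2*sqrt(307841))/4369955 = (-2679305 + 2*sqrt(307841))*(1/4369955) = -535861/873991 + 2*sqrt(307841)/4369955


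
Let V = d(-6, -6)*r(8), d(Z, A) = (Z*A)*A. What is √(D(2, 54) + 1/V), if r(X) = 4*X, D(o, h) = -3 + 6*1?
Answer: √62205/144 ≈ 1.7320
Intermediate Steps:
D(o, h) = 3 (D(o, h) = -3 + 6 = 3)
d(Z, A) = Z*A² (d(Z, A) = (A*Z)*A = Z*A²)
V = -6912 (V = (-6*(-6)²)*(4*8) = -6*36*32 = -216*32 = -6912)
√(D(2, 54) + 1/V) = √(3 + 1/(-6912)) = √(3 - 1/6912) = √(20735/6912) = √62205/144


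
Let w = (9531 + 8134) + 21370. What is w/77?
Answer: 39035/77 ≈ 506.95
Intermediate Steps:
w = 39035 (w = 17665 + 21370 = 39035)
w/77 = 39035/77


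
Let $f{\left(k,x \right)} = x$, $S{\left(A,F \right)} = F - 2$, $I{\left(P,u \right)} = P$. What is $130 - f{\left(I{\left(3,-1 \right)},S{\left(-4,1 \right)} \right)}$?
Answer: $131$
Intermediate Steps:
$S{\left(A,F \right)} = -2 + F$ ($S{\left(A,F \right)} = F - 2 = -2 + F$)
$130 - f{\left(I{\left(3,-1 \right)},S{\left(-4,1 \right)} \right)} = 130 - \left(-2 + 1\right) = 130 - -1 = 130 + 1 = 131$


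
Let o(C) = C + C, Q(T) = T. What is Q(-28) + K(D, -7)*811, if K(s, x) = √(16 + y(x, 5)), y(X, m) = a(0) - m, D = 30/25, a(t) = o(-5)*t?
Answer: -28 + 811*√11 ≈ 2661.8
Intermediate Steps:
o(C) = 2*C
a(t) = -10*t (a(t) = (2*(-5))*t = -10*t)
D = 6/5 (D = 30*(1/25) = 6/5 ≈ 1.2000)
y(X, m) = -m (y(X, m) = -10*0 - m = 0 - m = -m)
K(s, x) = √11 (K(s, x) = √(16 - 1*5) = √(16 - 5) = √11)
Q(-28) + K(D, -7)*811 = -28 + √11*811 = -28 + 811*√11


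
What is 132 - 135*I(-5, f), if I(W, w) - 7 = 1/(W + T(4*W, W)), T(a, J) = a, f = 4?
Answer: -4038/5 ≈ -807.60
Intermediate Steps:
I(W, w) = 7 + 1/(5*W) (I(W, w) = 7 + 1/(W + 4*W) = 7 + 1/(5*W))
132 - 135*I(-5, f) = 132 - 135*(7 + (1/5)/(-5)) = 132 - 135*(7 + (1/5)*(-1/5)) = 132 - 135*(7 - 1/25) = 132 - 135*174/25 = 132 - 4698/5 = -4038/5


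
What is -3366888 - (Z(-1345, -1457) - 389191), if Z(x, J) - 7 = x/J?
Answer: -4338516073/1457 ≈ -2.9777e+6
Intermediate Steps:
Z(x, J) = 7 + x/J
-3366888 - (Z(-1345, -1457) - 389191) = -3366888 - ((7 - 1345/(-1457)) - 389191) = -3366888 - ((7 - 1345*(-1/1457)) - 389191) = -3366888 - ((7 + 1345/1457) - 389191) = -3366888 - (11544/1457 - 389191) = -3366888 - 1*(-567039743/1457) = -3366888 + 567039743/1457 = -4338516073/1457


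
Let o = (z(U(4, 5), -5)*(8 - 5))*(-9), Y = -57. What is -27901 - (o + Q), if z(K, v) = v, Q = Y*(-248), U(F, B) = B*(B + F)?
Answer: -42172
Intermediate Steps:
Q = 14136 (Q = -57*(-248) = 14136)
o = 135 (o = -5*(8 - 5)*(-9) = -5*3*(-9) = -15*(-9) = 135)
-27901 - (o + Q) = -27901 - (135 + 14136) = -27901 - 1*14271 = -27901 - 14271 = -42172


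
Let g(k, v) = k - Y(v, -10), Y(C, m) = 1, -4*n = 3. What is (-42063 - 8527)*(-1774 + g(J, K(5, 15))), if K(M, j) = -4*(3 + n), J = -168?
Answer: 98296370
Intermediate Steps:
n = -¾ (n = -¼*3 = -¾ ≈ -0.75000)
K(M, j) = -9 (K(M, j) = -4*(3 - ¾) = -4*9/4 = -9)
g(k, v) = -1 + k (g(k, v) = k - 1*1 = k - 1 = -1 + k)
(-42063 - 8527)*(-1774 + g(J, K(5, 15))) = (-42063 - 8527)*(-1774 + (-1 - 168)) = -50590*(-1774 - 169) = -50590*(-1943) = 98296370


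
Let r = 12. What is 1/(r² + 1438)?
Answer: 1/1582 ≈ 0.00063211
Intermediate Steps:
1/(r² + 1438) = 1/(12² + 1438) = 1/(144 + 1438) = 1/1582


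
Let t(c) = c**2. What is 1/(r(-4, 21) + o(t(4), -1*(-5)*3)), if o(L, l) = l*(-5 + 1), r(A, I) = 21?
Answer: -1/39 ≈ -0.025641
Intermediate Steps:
o(L, l) = -4*l (o(L, l) = l*(-4) = -4*l)
1/(r(-4, 21) + o(t(4), -1*(-5)*3)) = 1/(21 - 4*(-1*(-5))*3) = 1/(21 - 20*3) = 1/(21 - 4*15) = 1/(21 - 60) = 1/(-39) = -1/39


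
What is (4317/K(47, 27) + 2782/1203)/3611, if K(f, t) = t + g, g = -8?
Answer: 5246209/82536627 ≈ 0.063562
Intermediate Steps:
K(f, t) = -8 + t (K(f, t) = t - 8 = -8 + t)
(4317/K(47, 27) + 2782/1203)/3611 = (4317/(-8 + 27) + 2782/1203)/3611 = (4317/19 + 2782*(1/1203))*(1/3611) = (4317*(1/19) + 2782/1203)*(1/3611) = (4317/19 + 2782/1203)*(1/3611) = (5246209/22857)*(1/3611) = 5246209/82536627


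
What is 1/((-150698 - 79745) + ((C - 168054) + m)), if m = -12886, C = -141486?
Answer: -1/552869 ≈ -1.8087e-6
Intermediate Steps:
1/((-150698 - 79745) + ((C - 168054) + m)) = 1/((-150698 - 79745) + ((-141486 - 168054) - 12886)) = 1/(-230443 + (-309540 - 12886)) = 1/(-230443 - 322426) = 1/(-552869) = -1/552869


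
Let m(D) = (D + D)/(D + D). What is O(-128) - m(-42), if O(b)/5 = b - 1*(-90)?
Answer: -191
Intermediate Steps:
O(b) = 450 + 5*b (O(b) = 5*(b - 1*(-90)) = 5*(b + 90) = 5*(90 + b) = 450 + 5*b)
m(D) = 1 (m(D) = (2*D)/((2*D)) = (2*D)*(1/(2*D)) = 1)
O(-128) - m(-42) = (450 + 5*(-128)) - 1*1 = (450 - 640) - 1 = -190 - 1 = -191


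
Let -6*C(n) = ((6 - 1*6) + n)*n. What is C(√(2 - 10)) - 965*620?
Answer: -1794896/3 ≈ -5.9830e+5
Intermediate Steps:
C(n) = -n²/6 (C(n) = -((6 - 1*6) + n)*n/6 = -((6 - 6) + n)*n/6 = -(0 + n)*n/6 = -n*n/6 = -n²/6)
C(√(2 - 10)) - 965*620 = -(√(2 - 10))²/6 - 965*620 = -(√(-8))²/6 - 598300 = -(2*I*√2)²/6 - 598300 = -⅙*(-8) - 598300 = 4/3 - 598300 = -1794896/3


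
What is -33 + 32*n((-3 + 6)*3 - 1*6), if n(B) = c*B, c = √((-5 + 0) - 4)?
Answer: -33 + 288*I ≈ -33.0 + 288.0*I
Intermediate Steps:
c = 3*I (c = √(-5 - 4) = √(-9) = 3*I ≈ 3.0*I)
n(B) = 3*I*B (n(B) = (3*I)*B = 3*I*B)
-33 + 32*n((-3 + 6)*3 - 1*6) = -33 + 32*(3*I*((-3 + 6)*3 - 1*6)) = -33 + 32*(3*I*(3*3 - 6)) = -33 + 32*(3*I*(9 - 6)) = -33 + 32*(3*I*3) = -33 + 32*(9*I) = -33 + 288*I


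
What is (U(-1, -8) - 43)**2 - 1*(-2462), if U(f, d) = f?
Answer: 4398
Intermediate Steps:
(U(-1, -8) - 43)**2 - 1*(-2462) = (-1 - 43)**2 - 1*(-2462) = (-44)**2 + 2462 = 1936 + 2462 = 4398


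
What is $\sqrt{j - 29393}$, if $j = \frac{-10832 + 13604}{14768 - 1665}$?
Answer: $\frac{i \sqrt{5046406962821}}{13103} \approx 171.44 i$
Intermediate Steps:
$j = \frac{2772}{13103} \approx 0.21155$
$\sqrt{j - 29393} = \sqrt{\frac{2772}{13103} - 29393} = \sqrt{- \frac{385133707}{13103}} = \frac{i \sqrt{5046406962821}}{13103}$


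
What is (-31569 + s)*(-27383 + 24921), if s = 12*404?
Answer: 65787102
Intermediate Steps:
s = 4848
(-31569 + s)*(-27383 + 24921) = (-31569 + 4848)*(-27383 + 24921) = -26721*(-2462) = 65787102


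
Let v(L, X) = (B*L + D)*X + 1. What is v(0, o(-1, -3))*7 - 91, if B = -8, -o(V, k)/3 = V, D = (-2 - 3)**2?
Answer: 441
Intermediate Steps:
D = 25 (D = (-5)**2 = 25)
o(V, k) = -3*V
v(L, X) = 1 + X*(25 - 8*L) (v(L, X) = (-8*L + 25)*X + 1 = (25 - 8*L)*X + 1 = X*(25 - 8*L) + 1 = 1 + X*(25 - 8*L))
v(0, o(-1, -3))*7 - 91 = (1 + 25*(-3*(-1)) - 8*0*(-3*(-1)))*7 - 91 = (1 + 25*3 - 8*0*3)*7 - 91 = (1 + 75 + 0)*7 - 91 = 76*7 - 91 = 532 - 91 = 441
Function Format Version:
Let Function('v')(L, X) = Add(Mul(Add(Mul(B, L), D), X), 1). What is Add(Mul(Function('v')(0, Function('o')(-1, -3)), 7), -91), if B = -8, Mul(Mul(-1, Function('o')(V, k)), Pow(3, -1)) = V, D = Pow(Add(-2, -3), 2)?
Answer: 441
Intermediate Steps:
D = 25 (D = Pow(-5, 2) = 25)
Function('o')(V, k) = Mul(-3, V)
Function('v')(L, X) = Add(1, Mul(X, Add(25, Mul(-8, L)))) (Function('v')(L, X) = Add(Mul(Add(Mul(-8, L), 25), X), 1) = Add(Mul(Add(25, Mul(-8, L)), X), 1) = Add(Mul(X, Add(25, Mul(-8, L))), 1) = Add(1, Mul(X, Add(25, Mul(-8, L)))))
Add(Mul(Function('v')(0, Function('o')(-1, -3)), 7), -91) = Add(Mul(Add(1, Mul(25, Mul(-3, -1)), Mul(-8, 0, Mul(-3, -1))), 7), -91) = Add(Mul(Add(1, Mul(25, 3), Mul(-8, 0, 3)), 7), -91) = Add(Mul(Add(1, 75, 0), 7), -91) = Add(Mul(76, 7), -91) = Add(532, -91) = 441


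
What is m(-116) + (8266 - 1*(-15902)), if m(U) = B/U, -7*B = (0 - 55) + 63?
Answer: 4906106/203 ≈ 24168.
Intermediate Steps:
B = -8/7 (B = -((0 - 55) + 63)/7 = -(-55 + 63)/7 = -1/7*8 = -8/7 ≈ -1.1429)
m(U) = -8/(7*U)
m(-116) + (8266 - 1*(-15902)) = -8/7/(-116) + (8266 - 1*(-15902)) = -8/7*(-1/116) + (8266 + 15902) = 2/203 + 24168 = 4906106/203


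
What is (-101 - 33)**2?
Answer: 17956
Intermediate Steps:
(-101 - 33)**2 = (-134)**2 = 17956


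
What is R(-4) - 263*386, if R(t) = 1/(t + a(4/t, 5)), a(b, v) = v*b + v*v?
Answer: -1624287/16 ≈ -1.0152e+5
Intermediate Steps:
a(b, v) = v² + b*v (a(b, v) = b*v + v² = v² + b*v)
R(t) = 1/(25 + t + 20/t) (R(t) = 1/(t + 5*(4/t + 5)) = 1/(t + 5*(5 + 4/t)) = 1/(t + (25 + 20/t)) = 1/(25 + t + 20/t))
R(-4) - 263*386 = -4/(20 + (-4)² + 25*(-4)) - 263*386 = -4/(20 + 16 - 100) - 101518 = -4/(-64) - 101518 = -4*(-1/64) - 101518 = 1/16 - 101518 = -1624287/16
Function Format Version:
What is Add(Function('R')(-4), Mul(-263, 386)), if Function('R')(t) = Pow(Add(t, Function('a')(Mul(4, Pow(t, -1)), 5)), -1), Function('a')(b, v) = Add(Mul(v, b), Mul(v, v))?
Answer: Rational(-1624287, 16) ≈ -1.0152e+5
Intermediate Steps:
Function('a')(b, v) = Add(Pow(v, 2), Mul(b, v)) (Function('a')(b, v) = Add(Mul(b, v), Pow(v, 2)) = Add(Pow(v, 2), Mul(b, v)))
Function('R')(t) = Pow(Add(25, t, Mul(20, Pow(t, -1))), -1) (Function('R')(t) = Pow(Add(t, Mul(5, Add(Mul(4, Pow(t, -1)), 5))), -1) = Pow(Add(t, Mul(5, Add(5, Mul(4, Pow(t, -1))))), -1) = Pow(Add(t, Add(25, Mul(20, Pow(t, -1)))), -1) = Pow(Add(25, t, Mul(20, Pow(t, -1))), -1))
Add(Function('R')(-4), Mul(-263, 386)) = Add(Mul(-4, Pow(Add(20, Pow(-4, 2), Mul(25, -4)), -1)), Mul(-263, 386)) = Add(Mul(-4, Pow(Add(20, 16, -100), -1)), -101518) = Add(Mul(-4, Pow(-64, -1)), -101518) = Add(Mul(-4, Rational(-1, 64)), -101518) = Add(Rational(1, 16), -101518) = Rational(-1624287, 16)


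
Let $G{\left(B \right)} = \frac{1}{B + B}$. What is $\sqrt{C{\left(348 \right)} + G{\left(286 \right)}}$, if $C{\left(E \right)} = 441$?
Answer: $\frac{\sqrt{36072179}}{286} \approx 21.0$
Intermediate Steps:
$G{\left(B \right)} = \frac{1}{2 B}$
$\sqrt{C{\left(348 \right)} + G{\left(286 \right)}} = \sqrt{441 + \frac{1}{2 \cdot 286}} = \sqrt{441 + \frac{1}{2} \cdot \frac{1}{286}} = \sqrt{441 + \frac{1}{572}} = \sqrt{\frac{252253}{572}} = \frac{\sqrt{36072179}}{286}$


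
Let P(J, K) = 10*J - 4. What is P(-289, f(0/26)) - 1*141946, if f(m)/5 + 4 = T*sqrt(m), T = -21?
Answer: -144840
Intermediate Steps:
f(m) = -20 - 105*sqrt(m) (f(m) = -20 + 5*(-21*sqrt(m)) = -20 - 105*sqrt(m))
P(J, K) = -4 + 10*J
P(-289, f(0/26)) - 1*141946 = (-4 + 10*(-289)) - 1*141946 = (-4 - 2890) - 141946 = -2894 - 141946 = -144840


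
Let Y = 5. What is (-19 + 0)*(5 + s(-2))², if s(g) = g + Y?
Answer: -1216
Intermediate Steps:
s(g) = 5 + g (s(g) = g + 5 = 5 + g)
(-19 + 0)*(5 + s(-2))² = (-19 + 0)*(5 + (5 - 2))² = -19*(5 + 3)² = -19*8² = -19*64 = -1216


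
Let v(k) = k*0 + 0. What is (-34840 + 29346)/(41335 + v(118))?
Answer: -5494/41335 ≈ -0.13291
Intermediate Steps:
v(k) = 0 (v(k) = 0 + 0 = 0)
(-34840 + 29346)/(41335 + v(118)) = (-34840 + 29346)/(41335 + 0) = -5494/41335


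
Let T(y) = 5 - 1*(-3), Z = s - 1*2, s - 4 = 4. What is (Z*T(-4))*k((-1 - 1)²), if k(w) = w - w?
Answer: 0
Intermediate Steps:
s = 8 (s = 4 + 4 = 8)
k(w) = 0
Z = 6 (Z = 8 - 1*2 = 8 - 2 = 6)
T(y) = 8 (T(y) = 5 + 3 = 8)
(Z*T(-4))*k((-1 - 1)²) = (6*8)*0 = 48*0 = 0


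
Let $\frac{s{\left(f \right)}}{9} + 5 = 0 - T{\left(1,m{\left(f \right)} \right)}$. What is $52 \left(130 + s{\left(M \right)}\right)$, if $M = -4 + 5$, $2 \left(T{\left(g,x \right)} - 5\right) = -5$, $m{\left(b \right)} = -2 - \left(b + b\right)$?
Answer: $3250$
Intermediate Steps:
$m{\left(b \right)} = -2 - 2 b$
$T{\left(g,x \right)} = \frac{5}{2}$ ($T{\left(g,x \right)} = 5 + \frac{1}{2} \left(-5\right) = 5 - \frac{5}{2} = \frac{5}{2}$)
$M = 1$
$s{\left(f \right)} = - \frac{135}{2}$ ($s{\left(f \right)} = -45 + 9 \left(0 - \frac{5}{2}\right) = -45 + 9 \left(- \frac{5}{2}\right) = -45 - \frac{45}{2} = - \frac{135}{2}$)
$52 \left(130 + s{\left(M \right)}\right) = 52 \left(130 - \frac{135}{2}\right) = 52 \cdot \frac{125}{2} = 3250$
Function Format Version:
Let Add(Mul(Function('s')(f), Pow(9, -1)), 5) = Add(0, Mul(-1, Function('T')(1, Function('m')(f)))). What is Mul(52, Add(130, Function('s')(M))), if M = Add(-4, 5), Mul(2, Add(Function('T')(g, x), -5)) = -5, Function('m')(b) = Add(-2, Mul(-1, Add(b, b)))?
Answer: 3250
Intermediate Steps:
Function('m')(b) = Add(-2, Mul(-2, b)) (Function('m')(b) = Add(-2, Mul(-1, Mul(2, b))) = Add(-2, Mul(-2, b)))
Function('T')(g, x) = Rational(5, 2) (Function('T')(g, x) = Add(5, Mul(Rational(1, 2), -5)) = Add(5, Rational(-5, 2)) = Rational(5, 2))
M = 1
Function('s')(f) = Rational(-135, 2) (Function('s')(f) = Add(-45, Mul(9, Add(0, Mul(-1, Rational(5, 2))))) = Add(-45, Mul(9, Add(0, Rational(-5, 2)))) = Add(-45, Mul(9, Rational(-5, 2))) = Add(-45, Rational(-45, 2)) = Rational(-135, 2))
Mul(52, Add(130, Function('s')(M))) = Mul(52, Add(130, Rational(-135, 2))) = Mul(52, Rational(125, 2)) = 3250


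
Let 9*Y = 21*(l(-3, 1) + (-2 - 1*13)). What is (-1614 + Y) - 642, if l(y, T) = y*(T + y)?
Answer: -2277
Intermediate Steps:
Y = -21 (Y = (21*(-3*(1 - 3) + (-2 - 1*13)))/9 = (21*(-3*(-2) + (-2 - 13)))/9 = (21*(6 - 15))/9 = (21*(-9))/9 = (⅑)*(-189) = -21)
(-1614 + Y) - 642 = (-1614 - 21) - 642 = -1635 - 642 = -2277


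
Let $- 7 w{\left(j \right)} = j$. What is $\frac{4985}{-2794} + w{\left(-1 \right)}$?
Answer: $- \frac{32101}{19558} \approx -1.6413$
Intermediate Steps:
$w{\left(j \right)} = - \frac{j}{7}$
$\frac{4985}{-2794} + w{\left(-1 \right)} = \frac{4985}{-2794} - - \frac{1}{7} = 4985 \left(- \frac{1}{2794}\right) + \frac{1}{7} = - \frac{4985}{2794} + \frac{1}{7} = - \frac{32101}{19558}$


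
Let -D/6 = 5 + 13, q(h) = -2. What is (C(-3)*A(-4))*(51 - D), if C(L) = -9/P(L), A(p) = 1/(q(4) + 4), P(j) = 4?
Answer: -1431/8 ≈ -178.88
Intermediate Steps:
A(p) = ½ (A(p) = 1/(-2 + 4) = 1/2 = ½)
C(L) = -9/4
D = -108 (D = -6*(5 + 13) = -6*18 = -108)
(C(-3)*A(-4))*(51 - D) = (-9/4*½)*(51 - 1*(-108)) = -9*(51 + 108)/8 = -9/8*159 = -1431/8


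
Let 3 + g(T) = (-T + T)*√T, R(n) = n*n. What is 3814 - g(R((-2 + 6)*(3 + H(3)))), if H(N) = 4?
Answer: 3817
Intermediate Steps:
R(n) = n²
g(T) = -3 (g(T) = -3 + (-T + T)*√T = -3 + 0*√T = -3 + 0 = -3)
3814 - g(R((-2 + 6)*(3 + H(3)))) = 3814 - 1*(-3) = 3814 + 3 = 3817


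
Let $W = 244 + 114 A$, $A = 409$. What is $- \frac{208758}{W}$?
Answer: $- \frac{104379}{23435} \approx -4.454$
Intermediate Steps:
$W = 46870$ ($W = 244 + 114 \cdot 409 = 244 + 46626 = 46870$)
$- \frac{208758}{W} = - \frac{208758}{46870} = \left(-208758\right) \frac{1}{46870} = - \frac{104379}{23435}$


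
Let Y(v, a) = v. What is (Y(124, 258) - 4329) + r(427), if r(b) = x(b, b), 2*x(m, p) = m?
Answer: -7983/2 ≈ -3991.5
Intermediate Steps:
x(m, p) = m/2
r(b) = b/2
(Y(124, 258) - 4329) + r(427) = (124 - 4329) + (1/2)*427 = -4205 + 427/2 = -7983/2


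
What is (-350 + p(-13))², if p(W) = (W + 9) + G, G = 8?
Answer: 119716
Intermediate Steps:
p(W) = 17 + W (p(W) = (W + 9) + 8 = (9 + W) + 8 = 17 + W)
(-350 + p(-13))² = (-350 + (17 - 13))² = (-350 + 4)² = (-346)² = 119716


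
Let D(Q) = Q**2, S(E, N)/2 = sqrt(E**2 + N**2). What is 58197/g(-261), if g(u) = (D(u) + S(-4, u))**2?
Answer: 270077331370233/21531438342280836649 - 15857751348*sqrt(68137)/21531438342280836649 ≈ 1.2351e-5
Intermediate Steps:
S(E, N) = 2*sqrt(E**2 + N**2)
g(u) = (u**2 + 2*sqrt(16 + u**2))**2 (g(u) = (u**2 + 2*sqrt((-4)**2 + u**2))**2 = (u**2 + 2*sqrt(16 + u**2))**2)
58197/g(-261) = 58197/(((-261)**2 + 2*sqrt(16 + (-261)**2))**2) = 58197/((68121 + 2*sqrt(16 + 68121))**2) = 58197/((68121 + 2*sqrt(68137))**2) = 58197/(68121 + 2*sqrt(68137))**2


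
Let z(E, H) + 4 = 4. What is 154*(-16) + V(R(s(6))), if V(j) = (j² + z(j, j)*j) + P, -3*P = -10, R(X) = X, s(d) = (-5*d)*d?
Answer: 89818/3 ≈ 29939.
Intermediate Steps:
z(E, H) = 0 (z(E, H) = -4 + 4 = 0)
s(d) = -5*d²
P = 10/3 (P = -⅓*(-10) = 10/3 ≈ 3.3333)
V(j) = 10/3 + j² (V(j) = (j² + 0*j) + 10/3 = (j² + 0) + 10/3 = j² + 10/3 = 10/3 + j²)
154*(-16) + V(R(s(6))) = 154*(-16) + (10/3 + (-5*6²)²) = -2464 + (10/3 + (-5*36)²) = -2464 + (10/3 + (-180)²) = -2464 + (10/3 + 32400) = -2464 + 97210/3 = 89818/3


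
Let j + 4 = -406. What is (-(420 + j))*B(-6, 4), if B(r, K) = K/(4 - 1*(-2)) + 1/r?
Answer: -5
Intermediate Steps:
j = -410 (j = -4 - 406 = -410)
B(r, K) = 1/r + K/6 (B(r, K) = K/(4 + 2) + 1/r = K/6 + 1/r = 1/r + K/6)
(-(420 + j))*B(-6, 4) = (-(420 - 410))*(1/(-6) + (1/6)*4) = (-1*10)*(-1/6 + 2/3) = -10*1/2 = -5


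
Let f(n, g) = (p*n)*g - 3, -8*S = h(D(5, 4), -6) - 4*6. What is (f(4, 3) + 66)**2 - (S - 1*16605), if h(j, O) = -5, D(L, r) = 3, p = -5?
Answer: 132883/8 ≈ 16610.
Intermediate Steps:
S = 29/8 (S = -(-5 - 4*6)/8 = -(-5 - 24)/8 = -1/8*(-29) = 29/8 ≈ 3.6250)
f(n, g) = -3 - 5*g*n (f(n, g) = (-5*n)*g - 3 = -5*g*n - 3 = -3 - 5*g*n)
(f(4, 3) + 66)**2 - (S - 1*16605) = ((-3 - 5*3*4) + 66)**2 - (29/8 - 1*16605) = ((-3 - 60) + 66)**2 - (29/8 - 16605) = (-63 + 66)**2 - 1*(-132811/8) = 3**2 + 132811/8 = 9 + 132811/8 = 132883/8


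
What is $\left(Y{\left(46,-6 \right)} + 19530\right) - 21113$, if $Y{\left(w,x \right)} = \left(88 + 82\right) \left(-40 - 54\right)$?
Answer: $-17563$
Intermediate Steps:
$Y{\left(w,x \right)} = -15980$ ($Y{\left(w,x \right)} = 170 \left(-94\right) = -15980$)
$\left(Y{\left(46,-6 \right)} + 19530\right) - 21113 = \left(-15980 + 19530\right) - 21113 = 3550 - 21113 = -17563$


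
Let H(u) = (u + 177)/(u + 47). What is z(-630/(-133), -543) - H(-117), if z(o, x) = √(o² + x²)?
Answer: 6/7 + 3*√11827621/19 ≈ 543.88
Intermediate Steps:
H(u) = (177 + u)/(47 + u)
z(-630/(-133), -543) - H(-117) = √((-630/(-133))² + (-543)²) - (177 - 117)/(47 - 117) = √((-630*(-1/133))² + 294849) - 60/(-70) = √((90/19)² + 294849) - (-1)*60/70 = √(8100/361 + 294849) - 1*(-6/7) = √(106448589/361) + 6/7 = 3*√11827621/19 + 6/7 = 6/7 + 3*√11827621/19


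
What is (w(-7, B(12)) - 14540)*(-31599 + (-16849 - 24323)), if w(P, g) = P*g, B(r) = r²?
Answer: 1131443508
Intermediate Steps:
(w(-7, B(12)) - 14540)*(-31599 + (-16849 - 24323)) = (-7*12² - 14540)*(-31599 + (-16849 - 24323)) = (-7*144 - 14540)*(-31599 - 41172) = (-1008 - 14540)*(-72771) = -15548*(-72771) = 1131443508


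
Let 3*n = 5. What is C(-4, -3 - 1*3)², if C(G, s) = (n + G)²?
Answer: 2401/81 ≈ 29.642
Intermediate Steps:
n = 5/3 (n = (⅓)*5 = 5/3 ≈ 1.6667)
C(G, s) = (5/3 + G)²
C(-4, -3 - 1*3)² = ((5 + 3*(-4))²/9)² = ((5 - 12)²/9)² = ((⅑)*(-7)²)² = ((⅑)*49)² = (49/9)² = 2401/81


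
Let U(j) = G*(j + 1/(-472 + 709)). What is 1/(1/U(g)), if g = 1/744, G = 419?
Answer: 45671/19592 ≈ 2.3311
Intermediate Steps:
g = 1/744 ≈ 0.0013441
U(j) = 419/237 + 419*j (U(j) = 419*(j + 1/(-472 + 709)) = 419*(j + 1/237) = 419*(1/237 + j) = 419/237 + 419*j)
1/(1/U(g)) = 1/(1/(419/237 + 419*(1/744))) = 1/(1/(419/237 + 419/744)) = 1/(1/(45671/19592)) = 1/(19592/45671) = 45671/19592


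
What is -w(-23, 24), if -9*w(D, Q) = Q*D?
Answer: -184/3 ≈ -61.333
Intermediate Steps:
w(D, Q) = -D*Q/9 (w(D, Q) = -Q*D/9 = -D*Q/9)
-w(-23, 24) = -(-1)*(-23)*24/9 = -1*184/3 = -184/3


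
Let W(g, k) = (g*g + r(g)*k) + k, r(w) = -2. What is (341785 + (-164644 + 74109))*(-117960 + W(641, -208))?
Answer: 73648661250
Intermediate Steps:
W(g, k) = g² - k (W(g, k) = (g*g - 2*k) + k = (g² - 2*k) + k = g² - k)
(341785 + (-164644 + 74109))*(-117960 + W(641, -208)) = (341785 + (-164644 + 74109))*(-117960 + (641² - 1*(-208))) = (341785 - 90535)*(-117960 + (410881 + 208)) = 251250*(-117960 + 411089) = 251250*293129 = 73648661250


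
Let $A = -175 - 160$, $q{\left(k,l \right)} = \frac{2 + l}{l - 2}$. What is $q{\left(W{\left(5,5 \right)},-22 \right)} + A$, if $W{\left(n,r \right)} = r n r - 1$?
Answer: $- \frac{2005}{6} \approx -334.17$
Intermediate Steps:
$W{\left(n,r \right)} = -1 + n r^{2}$ ($W{\left(n,r \right)} = n r r - 1 = n r^{2} - 1 = -1 + n r^{2}$)
$q{\left(k,l \right)} = \frac{2 + l}{-2 + l}$
$A = -335$
$q{\left(W{\left(5,5 \right)},-22 \right)} + A = \frac{2 - 22}{-2 - 22} - 335 = \frac{1}{-24} \left(-20\right) - 335 = \left(- \frac{1}{24}\right) \left(-20\right) - 335 = \frac{5}{6} - 335 = - \frac{2005}{6}$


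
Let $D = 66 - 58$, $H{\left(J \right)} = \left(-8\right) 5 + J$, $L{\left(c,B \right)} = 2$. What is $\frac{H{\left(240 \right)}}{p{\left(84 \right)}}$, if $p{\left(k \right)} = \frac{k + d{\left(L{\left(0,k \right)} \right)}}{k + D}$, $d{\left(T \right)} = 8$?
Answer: $200$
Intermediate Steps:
$H{\left(J \right)} = -40 + J$
$D = 8$
$p{\left(k \right)} = 1$ ($p{\left(k \right)} = \frac{k + 8}{k + 8} = \frac{8 + k}{8 + k} = 1$)
$\frac{H{\left(240 \right)}}{p{\left(84 \right)}} = \frac{-40 + 240}{1} = 200 \cdot 1 = 200$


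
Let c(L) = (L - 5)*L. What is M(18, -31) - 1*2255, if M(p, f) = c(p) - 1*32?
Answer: -2053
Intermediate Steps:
c(L) = L*(-5 + L) (c(L) = (-5 + L)*L = L*(-5 + L))
M(p, f) = -32 + p*(-5 + p) (M(p, f) = p*(-5 + p) - 1*32 = p*(-5 + p) - 32 = -32 + p*(-5 + p))
M(18, -31) - 1*2255 = (-32 + 18*(-5 + 18)) - 1*2255 = (-32 + 18*13) - 2255 = (-32 + 234) - 2255 = 202 - 2255 = -2053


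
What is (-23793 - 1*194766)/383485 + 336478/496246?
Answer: 10287618158/95151448655 ≈ 0.10812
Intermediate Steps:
(-23793 - 1*194766)/383485 + 336478/496246 = (-23793 - 194766)*(1/383485) + 336478*(1/496246) = -218559*1/383485 + 168239/248123 = -218559/383485 + 168239/248123 = 10287618158/95151448655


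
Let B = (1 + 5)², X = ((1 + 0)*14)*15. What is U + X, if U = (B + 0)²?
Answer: 1506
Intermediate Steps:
X = 210 (X = (1*14)*15 = 14*15 = 210)
B = 36 (B = 6² = 36)
U = 1296 (U = (36 + 0)² = 36² = 1296)
U + X = 1296 + 210 = 1506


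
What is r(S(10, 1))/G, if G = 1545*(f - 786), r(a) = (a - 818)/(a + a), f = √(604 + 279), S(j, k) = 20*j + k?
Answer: 80827/63859749195 + 617*√883/383158495170 ≈ 1.3135e-6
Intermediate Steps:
S(j, k) = k + 20*j
f = √883 ≈ 29.715
r(a) = (-818 + a)/(2*a) (r(a) = (-818 + a)/((2*a)) = (-818 + a)*(1/(2*a)) = (-818 + a)/(2*a))
G = -1214370 + 1545*√883 (G = 1545*(√883 - 786) = 1545*(-786 + √883) = -1214370 + 1545*√883 ≈ -1.1685e+6)
r(S(10, 1))/G = ((-818 + (1 + 20*10))/(2*(1 + 20*10)))/(-1214370 + 1545*√883) = ((-818 + (1 + 200))/(2*(1 + 200)))/(-1214370 + 1545*√883) = ((½)*(-818 + 201)/201)/(-1214370 + 1545*√883) = ((½)*(1/201)*(-617))/(-1214370 + 1545*√883) = -617/(402*(-1214370 + 1545*√883))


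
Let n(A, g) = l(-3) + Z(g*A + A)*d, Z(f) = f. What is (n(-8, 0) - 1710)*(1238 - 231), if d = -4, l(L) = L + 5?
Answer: -1687732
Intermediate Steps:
l(L) = 5 + L
n(A, g) = 2 - 4*A - 4*A*g (n(A, g) = (5 - 3) + (g*A + A)*(-4) = 2 + (A*g + A)*(-4) = 2 + (A + A*g)*(-4) = 2 + (-4*A - 4*A*g) = 2 - 4*A - 4*A*g)
(n(-8, 0) - 1710)*(1238 - 231) = ((2 - 4*(-8)*(1 + 0)) - 1710)*(1238 - 231) = ((2 - 4*(-8)*1) - 1710)*1007 = ((2 + 32) - 1710)*1007 = (34 - 1710)*1007 = -1676*1007 = -1687732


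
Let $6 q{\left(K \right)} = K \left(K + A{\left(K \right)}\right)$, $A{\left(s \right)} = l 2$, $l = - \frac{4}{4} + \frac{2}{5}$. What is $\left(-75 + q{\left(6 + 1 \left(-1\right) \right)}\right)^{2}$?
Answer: $\frac{185761}{36} \approx 5160.0$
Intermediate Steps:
$l = - \frac{3}{5}$ ($l = \left(-4\right) \frac{1}{4} + 2 \cdot \frac{1}{5} = -1 + \frac{2}{5} = - \frac{3}{5} \approx -0.6$)
$A{\left(s \right)} = - \frac{6}{5}$ ($A{\left(s \right)} = \left(- \frac{3}{5}\right) 2 = - \frac{6}{5}$)
$q{\left(K \right)} = \frac{K \left(- \frac{6}{5} + K\right)}{6}$ ($q{\left(K \right)} = \frac{K \left(K - \frac{6}{5}\right)}{6} = \frac{K \left(- \frac{6}{5} + K\right)}{6}$)
$\left(-75 + q{\left(6 + 1 \left(-1\right) \right)}\right)^{2} = \left(-75 + \frac{\left(6 + 1 \left(-1\right)\right) \left(-6 + 5 \left(6 + 1 \left(-1\right)\right)\right)}{30}\right)^{2} = \left(-75 + \frac{\left(6 - 1\right) \left(-6 + 5 \left(6 - 1\right)\right)}{30}\right)^{2} = \left(-75 + \frac{1}{30} \cdot 5 \left(-6 + 5 \cdot 5\right)\right)^{2} = \left(-75 + \frac{1}{30} \cdot 5 \left(-6 + 25\right)\right)^{2} = \left(-75 + \frac{1}{30} \cdot 5 \cdot 19\right)^{2} = \left(-75 + \frac{19}{6}\right)^{2} = \left(- \frac{431}{6}\right)^{2} = \frac{185761}{36}$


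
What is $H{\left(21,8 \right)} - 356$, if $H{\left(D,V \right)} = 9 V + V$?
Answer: $-276$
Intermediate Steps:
$H{\left(D,V \right)} = 10 V$
$H{\left(21,8 \right)} - 356 = 10 \cdot 8 - 356 = 80 - 356 = -276$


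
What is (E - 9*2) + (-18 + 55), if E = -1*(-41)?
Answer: 60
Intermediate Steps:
E = 41
(E - 9*2) + (-18 + 55) = (41 - 9*2) + (-18 + 55) = (41 - 18) + 37 = 23 + 37 = 60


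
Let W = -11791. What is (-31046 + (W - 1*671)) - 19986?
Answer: -63494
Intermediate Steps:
(-31046 + (W - 1*671)) - 19986 = (-31046 + (-11791 - 1*671)) - 19986 = (-31046 + (-11791 - 671)) - 19986 = (-31046 - 12462) - 19986 = -43508 - 19986 = -63494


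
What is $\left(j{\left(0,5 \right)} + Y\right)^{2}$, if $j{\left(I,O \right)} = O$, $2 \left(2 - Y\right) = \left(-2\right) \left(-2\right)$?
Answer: $25$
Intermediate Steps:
$Y = 0$ ($Y = 2 - \frac{\left(-2\right) \left(-2\right)}{2} = 2 - 2 = 0$)
$\left(j{\left(0,5 \right)} + Y\right)^{2} = \left(5 + 0\right)^{2} = 5^{2} = 25$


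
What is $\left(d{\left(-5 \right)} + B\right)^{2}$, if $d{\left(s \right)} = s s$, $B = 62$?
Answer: $7569$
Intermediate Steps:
$d{\left(s \right)} = s^{2}$
$\left(d{\left(-5 \right)} + B\right)^{2} = \left(\left(-5\right)^{2} + 62\right)^{2} = \left(25 + 62\right)^{2} = 87^{2} = 7569$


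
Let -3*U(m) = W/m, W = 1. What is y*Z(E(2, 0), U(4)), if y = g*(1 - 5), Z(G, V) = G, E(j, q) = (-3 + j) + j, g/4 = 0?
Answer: 0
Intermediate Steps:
g = 0 (g = 4*0 = 0)
E(j, q) = -3 + 2*j
U(m) = -1/(3*m)
y = 0 (y = 0*(1 - 5) = 0*(-4) = 0)
y*Z(E(2, 0), U(4)) = 0*(-3 + 2*2) = 0*(-3 + 4) = 0*1 = 0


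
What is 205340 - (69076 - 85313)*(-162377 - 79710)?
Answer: -3930561279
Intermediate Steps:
205340 - (69076 - 85313)*(-162377 - 79710) = 205340 - (-16237)*(-242087) = 205340 - 1*3930766619 = 205340 - 3930766619 = -3930561279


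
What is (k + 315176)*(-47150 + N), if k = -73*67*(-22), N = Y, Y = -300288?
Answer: -146889142764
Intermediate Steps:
N = -300288
k = 107602 (k = -4891*(-22) = 107602)
(k + 315176)*(-47150 + N) = (107602 + 315176)*(-47150 - 300288) = 422778*(-347438) = -146889142764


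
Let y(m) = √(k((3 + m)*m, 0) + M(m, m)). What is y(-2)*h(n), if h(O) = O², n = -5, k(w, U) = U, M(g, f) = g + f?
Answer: 50*I ≈ 50.0*I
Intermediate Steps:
M(g, f) = f + g
y(m) = √2*√m (y(m) = √(0 + (m + m)) = √(0 + 2*m) = √(2*m) = √2*√m)
y(-2)*h(n) = (√2*√(-2))*(-5)² = (√2*(I*√2))*25 = (2*I)*25 = 50*I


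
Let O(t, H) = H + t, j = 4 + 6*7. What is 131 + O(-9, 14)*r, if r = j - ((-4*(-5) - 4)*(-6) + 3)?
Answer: 826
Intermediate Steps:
j = 46 (j = 4 + 42 = 46)
r = 139 (r = 46 - ((-4*(-5) - 4)*(-6) + 3) = 46 - ((20 - 4)*(-6) + 3) = 46 - (16*(-6) + 3) = 46 - (-96 + 3) = 46 - 1*(-93) = 46 + 93 = 139)
131 + O(-9, 14)*r = 131 + (14 - 9)*139 = 131 + 5*139 = 131 + 695 = 826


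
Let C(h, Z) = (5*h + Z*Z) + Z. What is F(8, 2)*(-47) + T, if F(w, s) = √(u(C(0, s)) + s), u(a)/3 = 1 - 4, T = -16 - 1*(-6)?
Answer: -10 - 47*I*√7 ≈ -10.0 - 124.35*I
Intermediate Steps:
T = -10 (T = -16 + 6 = -10)
C(h, Z) = Z + Z² + 5*h (C(h, Z) = (5*h + Z²) + Z = (Z² + 5*h) + Z = Z + Z² + 5*h)
u(a) = -9 (u(a) = 3*(1 - 4) = 3*(-3) = -9)
F(w, s) = √(-9 + s)
F(8, 2)*(-47) + T = √(-9 + 2)*(-47) - 10 = √(-7)*(-47) - 10 = (I*√7)*(-47) - 10 = -47*I*√7 - 10 = -10 - 47*I*√7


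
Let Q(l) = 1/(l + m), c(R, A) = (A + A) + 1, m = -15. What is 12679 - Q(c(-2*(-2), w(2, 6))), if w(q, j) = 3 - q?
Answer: 152149/12 ≈ 12679.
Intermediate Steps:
c(R, A) = 1 + 2*A (c(R, A) = 2*A + 1 = 1 + 2*A)
Q(l) = 1/(-15 + l) (Q(l) = 1/(l - 15) = 1/(-15 + l))
12679 - Q(c(-2*(-2), w(2, 6))) = 12679 - 1/(-15 + (1 + 2*(3 - 1*2))) = 12679 - 1/(-15 + (1 + 2*(3 - 2))) = 12679 - 1/(-15 + (1 + 2*1)) = 12679 - 1/(-15 + (1 + 2)) = 12679 - 1/(-15 + 3) = 12679 - 1/(-12) = 12679 - 1*(-1/12) = 12679 + 1/12 = 152149/12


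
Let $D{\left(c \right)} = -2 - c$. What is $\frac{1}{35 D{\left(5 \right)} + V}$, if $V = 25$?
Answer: $- \frac{1}{220} \approx -0.0045455$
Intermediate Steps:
$\frac{1}{35 D{\left(5 \right)} + V} = \frac{1}{35 \left(-2 - 5\right) + 25} = \frac{1}{35 \left(-7\right) + 25} = \frac{1}{-245 + 25} = \frac{1}{-220} = - \frac{1}{220}$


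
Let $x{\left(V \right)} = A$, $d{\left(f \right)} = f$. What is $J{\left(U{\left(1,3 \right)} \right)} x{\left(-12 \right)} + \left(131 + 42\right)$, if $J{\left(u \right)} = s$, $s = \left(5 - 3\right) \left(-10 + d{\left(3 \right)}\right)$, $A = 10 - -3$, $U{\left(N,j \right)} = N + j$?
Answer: $-9$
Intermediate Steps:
$A = 13$ ($A = 10 + 3 = 13$)
$x{\left(V \right)} = 13$
$s = -14$ ($s = \left(5 - 3\right) \left(-10 + 3\right) = 2 \left(-7\right) = -14$)
$J{\left(u \right)} = -14$
$J{\left(U{\left(1,3 \right)} \right)} x{\left(-12 \right)} + \left(131 + 42\right) = \left(-14\right) 13 + \left(131 + 42\right) = -182 + 173 = -9$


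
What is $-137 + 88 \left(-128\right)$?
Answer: $-11401$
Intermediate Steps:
$-137 + 88 \left(-128\right) = -137 - 11264 = -11401$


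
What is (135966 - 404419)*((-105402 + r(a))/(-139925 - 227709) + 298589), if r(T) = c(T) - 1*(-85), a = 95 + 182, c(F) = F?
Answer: -14734254105834049/183817 ≈ -8.0157e+10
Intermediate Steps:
a = 277
r(T) = 85 + T (r(T) = T - 1*(-85) = T + 85 = 85 + T)
(135966 - 404419)*((-105402 + r(a))/(-139925 - 227709) + 298589) = (135966 - 404419)*((-105402 + (85 + 277))/(-139925 - 227709) + 298589) = -268453*((-105402 + 362)/(-367634) + 298589) = -268453*(-105040*(-1/367634) + 298589) = -268453*(52520/183817 + 298589) = -268453*54885786733/183817 = -14734254105834049/183817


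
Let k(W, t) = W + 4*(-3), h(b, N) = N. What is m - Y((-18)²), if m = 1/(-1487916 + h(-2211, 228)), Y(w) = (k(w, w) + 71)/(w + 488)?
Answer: -142446329/302000664 ≈ -0.47168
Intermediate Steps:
k(W, t) = -12 + W (k(W, t) = W - 12 = -12 + W)
Y(w) = (59 + w)/(488 + w) (Y(w) = ((-12 + w) + 71)/(w + 488) = (59 + w)/(488 + w))
m = -1/1487688 (m = 1/(-1487916 + 228) = 1/(-1487688) = -1/1487688 ≈ -6.7218e-7)
m - Y((-18)²) = -1/1487688 - (59 + (-18)²)/(488 + (-18)²) = -1/1487688 - (59 + 324)/(488 + 324) = -1/1487688 - 383/812 = -142446329/302000664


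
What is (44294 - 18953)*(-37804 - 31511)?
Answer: -1756511415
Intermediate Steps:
(44294 - 18953)*(-37804 - 31511) = 25341*(-69315) = -1756511415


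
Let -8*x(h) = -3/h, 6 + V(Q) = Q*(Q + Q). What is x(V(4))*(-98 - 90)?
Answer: -141/52 ≈ -2.7115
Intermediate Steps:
V(Q) = -6 + 2*Q**2 (V(Q) = -6 + Q*(Q + Q) = -6 + Q*(2*Q) = -6 + 2*Q**2)
x(h) = 3/(8*h) (x(h) = -(-3)/(8*h) = 3/(8*h))
x(V(4))*(-98 - 90) = (3/(8*(-6 + 2*4**2)))*(-98 - 90) = (3/(8*(-6 + 2*16)))*(-188) = (3/(8*(-6 + 32)))*(-188) = ((3/8)/26)*(-188) = ((3/8)*(1/26))*(-188) = (3/208)*(-188) = -141/52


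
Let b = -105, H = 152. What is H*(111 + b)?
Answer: 912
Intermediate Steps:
H*(111 + b) = 152*(111 - 105) = 152*6 = 912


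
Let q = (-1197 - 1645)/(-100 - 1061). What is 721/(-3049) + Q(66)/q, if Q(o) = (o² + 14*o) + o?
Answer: 9461098756/4332629 ≈ 2183.7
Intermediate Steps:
q = 2842/1161 (q = -2842/(-1161) = -2842*(-1/1161) = 2842/1161 ≈ 2.4479)
Q(o) = o² + 15*o
721/(-3049) + Q(66)/q = 721/(-3049) + (66*(15 + 66))/(2842/1161) = 721*(-1/3049) + (66*81)*(1161/2842) = -721/3049 + 5346*(1161/2842) = -721/3049 + 3103353/1421 = 9461098756/4332629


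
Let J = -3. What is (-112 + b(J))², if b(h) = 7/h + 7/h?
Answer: 122500/9 ≈ 13611.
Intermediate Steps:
b(h) = 14/h
(-112 + b(J))² = (-112 + 14/(-3))² = (-112 + 14*(-⅓))² = (-112 - 14/3)² = (-350/3)² = 122500/9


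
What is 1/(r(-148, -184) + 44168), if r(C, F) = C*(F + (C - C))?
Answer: 1/71400 ≈ 1.4006e-5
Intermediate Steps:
r(C, F) = C*F (r(C, F) = C*(F + 0) = C*F)
1/(r(-148, -184) + 44168) = 1/(-148*(-184) + 44168) = 1/(27232 + 44168) = 1/71400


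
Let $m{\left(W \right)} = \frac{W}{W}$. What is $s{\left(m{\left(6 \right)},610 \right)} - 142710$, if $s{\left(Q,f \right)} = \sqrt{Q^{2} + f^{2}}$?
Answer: $-142710 + \sqrt{372101} \approx -1.421 \cdot 10^{5}$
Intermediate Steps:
$m{\left(W \right)} = 1$
$s{\left(m{\left(6 \right)},610 \right)} - 142710 = \sqrt{1^{2} + 610^{2}} - 142710 = \sqrt{1 + 372100} - 142710 = \sqrt{372101} - 142710 = -142710 + \sqrt{372101}$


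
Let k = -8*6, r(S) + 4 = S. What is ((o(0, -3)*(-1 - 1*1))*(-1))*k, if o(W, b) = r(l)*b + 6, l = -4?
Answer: -2880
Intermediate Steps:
r(S) = -4 + S
o(W, b) = 6 - 8*b (o(W, b) = (-4 - 4)*b + 6 = -8*b + 6 = 6 - 8*b)
k = -48
((o(0, -3)*(-1 - 1*1))*(-1))*k = (((6 - 8*(-3))*(-1 - 1*1))*(-1))*(-48) = (((6 + 24)*(-1 - 1))*(-1))*(-48) = ((30*(-2))*(-1))*(-48) = -60*(-1)*(-48) = 60*(-48) = -2880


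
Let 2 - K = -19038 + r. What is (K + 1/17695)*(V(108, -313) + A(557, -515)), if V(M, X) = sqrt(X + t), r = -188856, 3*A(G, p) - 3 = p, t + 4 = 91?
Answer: -627834832384/17695 + 3678719721*I*sqrt(226)/17695 ≈ -3.5481e+7 + 3.1254e+6*I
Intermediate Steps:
t = 87 (t = -4 + 91 = 87)
A(G, p) = 1 + p/3
V(M, X) = sqrt(87 + X) (V(M, X) = sqrt(X + 87) = sqrt(87 + X))
K = 207896 (K = 2 - (-19038 - 188856) = 2 - 1*(-207894) = 2 + 207894 = 207896)
(K + 1/17695)*(V(108, -313) + A(557, -515)) = (207896 + 1/17695)*(sqrt(87 - 313) + (1 + (1/3)*(-515))) = (207896 + 1/17695)*(sqrt(-226) + (1 - 515/3)) = 3678719721*(I*sqrt(226) - 512/3)/17695 = 3678719721*(-512/3 + I*sqrt(226))/17695 = -627834832384/17695 + 3678719721*I*sqrt(226)/17695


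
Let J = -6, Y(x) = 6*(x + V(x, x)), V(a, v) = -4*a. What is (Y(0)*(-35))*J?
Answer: 0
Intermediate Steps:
Y(x) = -18*x (Y(x) = 6*(x - 4*x) = 6*(-3*x) = -18*x)
(Y(0)*(-35))*J = (-18*0*(-35))*(-6) = (0*(-35))*(-6) = 0*(-6) = 0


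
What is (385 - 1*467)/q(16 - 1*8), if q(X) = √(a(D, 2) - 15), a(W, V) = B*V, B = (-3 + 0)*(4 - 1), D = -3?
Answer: 82*I*√33/33 ≈ 14.274*I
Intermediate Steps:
B = -9 (B = -3*3 = -9)
a(W, V) = -9*V
q(X) = I*√33 (q(X) = √(-9*2 - 15) = √(-18 - 15) = √(-33) = I*√33)
(385 - 1*467)/q(16 - 1*8) = (385 - 1*467)/((I*√33)) = (385 - 467)*(-I*√33/33) = -(-82)*I*√33/33 = 82*I*√33/33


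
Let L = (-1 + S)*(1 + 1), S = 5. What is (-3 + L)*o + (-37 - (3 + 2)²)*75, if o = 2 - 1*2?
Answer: -4650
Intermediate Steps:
o = 0 (o = 2 - 2 = 0)
L = 8 (L = (-1 + 5)*(1 + 1) = 4*2 = 8)
(-3 + L)*o + (-37 - (3 + 2)²)*75 = (-3 + 8)*0 + (-37 - (3 + 2)²)*75 = 5*0 + (-37 - 1*5²)*75 = 0 + (-37 - 1*25)*75 = 0 + (-37 - 25)*75 = 0 - 62*75 = 0 - 4650 = -4650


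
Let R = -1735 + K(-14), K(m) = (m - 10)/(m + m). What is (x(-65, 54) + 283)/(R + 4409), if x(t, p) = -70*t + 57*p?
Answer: 55377/18724 ≈ 2.9575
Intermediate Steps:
K(m) = (-10 + m)/(2*m) (K(m) = (-10 + m)/((2*m)) = (-10 + m)*(1/(2*m)) = (-10 + m)/(2*m))
R = -12139/7 (R = -1735 + (½)*(-10 - 14)/(-14) = -1735 + (½)*(-1/14)*(-24) = -1735 + 6/7 = -12139/7 ≈ -1734.1)
(x(-65, 54) + 283)/(R + 4409) = ((-70*(-65) + 57*54) + 283)/(-12139/7 + 4409) = ((4550 + 3078) + 283)/(18724/7) = (7628 + 283)*(7/18724) = 7911*(7/18724) = 55377/18724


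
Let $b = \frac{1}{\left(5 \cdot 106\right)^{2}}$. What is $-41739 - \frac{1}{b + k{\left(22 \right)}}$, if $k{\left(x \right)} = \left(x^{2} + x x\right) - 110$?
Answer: $- \frac{10059608538439}{241012201} \approx -41739.0$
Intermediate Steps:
$k{\left(x \right)} = -110 + 2 x^{2}$ ($k{\left(x \right)} = \left(x^{2} + x^{2}\right) - 110 = 2 x^{2} - 110 = -110 + 2 x^{2}$)
$b = \frac{1}{280900}$ ($b = \frac{1}{530^{2}} = \frac{1}{280900} \approx 3.56 \cdot 10^{-6}$)
$-41739 - \frac{1}{b + k{\left(22 \right)}} = -41739 - \frac{1}{\frac{1}{280900} - \left(110 - 2 \cdot 22^{2}\right)} = -41739 - \frac{1}{\frac{1}{280900} + \left(-110 + 2 \cdot 484\right)} = -41739 - \frac{1}{\frac{1}{280900} + \left(-110 + 968\right)} = -41739 - \frac{1}{\frac{1}{280900} + 858} = -41739 - \frac{1}{\frac{241012201}{280900}} = -41739 - \frac{280900}{241012201} = - \frac{10059608538439}{241012201}$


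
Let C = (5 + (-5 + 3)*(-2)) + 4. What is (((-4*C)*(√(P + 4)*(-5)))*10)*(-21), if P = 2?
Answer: -54600*√6 ≈ -1.3374e+5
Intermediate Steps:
C = 13 (C = (5 - 2*(-2)) + 4 = (5 + 4) + 4 = 9 + 4 = 13)
(((-4*C)*(√(P + 4)*(-5)))*10)*(-21) = (((-4*13)*(√(2 + 4)*(-5)))*10)*(-21) = (-52*√6*(-5)*10)*(-21) = (-(-260)*√6*10)*(-21) = ((260*√6)*10)*(-21) = (2600*√6)*(-21) = -54600*√6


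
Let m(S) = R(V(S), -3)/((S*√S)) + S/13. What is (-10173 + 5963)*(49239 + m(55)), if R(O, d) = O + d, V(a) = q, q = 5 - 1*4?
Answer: -2695082020/13 + 1684*√55/605 ≈ -2.0731e+8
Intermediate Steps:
q = 1 (q = 5 - 4 = 1)
V(a) = 1
m(S) = -2/S^(3/2) + S/13 (m(S) = (1 - 3)/((S*√S)) + S/13 = -2/S^(3/2) + S*(1/13) = -2/S^(3/2) + S/13)
(-10173 + 5963)*(49239 + m(55)) = (-10173 + 5963)*(49239 + (-2*√55/3025 + (1/13)*55)) = -4210*(49239 + (-2*√55/3025 + 55/13)) = -4210*(49239 + (55/13 - 2*√55/3025)) = -4210*(640162/13 - 2*√55/3025) = -2695082020/13 + 1684*√55/605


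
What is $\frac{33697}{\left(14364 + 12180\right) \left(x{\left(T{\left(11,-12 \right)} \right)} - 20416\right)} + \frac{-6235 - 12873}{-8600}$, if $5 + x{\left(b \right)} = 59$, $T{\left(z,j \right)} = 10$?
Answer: $\frac{1290921580253}{581025597600} \approx 2.2218$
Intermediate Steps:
$x{\left(b \right)} = 54$ ($x{\left(b \right)} = -5 + 59 = 54$)
$\frac{33697}{\left(14364 + 12180\right) \left(x{\left(T{\left(11,-12 \right)} \right)} - 20416\right)} + \frac{-6235 - 12873}{-8600} = \frac{33697}{\left(14364 + 12180\right) \left(54 - 20416\right)} + \frac{-6235 - 12873}{-8600} = \frac{33697}{26544 \left(-20362\right)} + \left(-6235 - 12873\right) \left(- \frac{1}{8600}\right) = \frac{33697}{-540488928} - - \frac{4777}{2150} = 33697 \left(- \frac{1}{540488928}\right) + \frac{4777}{2150} = - \frac{33697}{540488928} + \frac{4777}{2150} = \frac{1290921580253}{581025597600}$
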